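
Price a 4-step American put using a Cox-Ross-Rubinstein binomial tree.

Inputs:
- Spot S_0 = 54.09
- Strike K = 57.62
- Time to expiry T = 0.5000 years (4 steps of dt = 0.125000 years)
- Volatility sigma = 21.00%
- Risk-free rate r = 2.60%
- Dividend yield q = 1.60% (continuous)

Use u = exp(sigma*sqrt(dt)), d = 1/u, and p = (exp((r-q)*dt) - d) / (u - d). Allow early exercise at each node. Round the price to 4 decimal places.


Answer: Price = V(0,0) = 5.3639

Derivation:
dt = T/N = 0.125000
u = exp(sigma*sqrt(dt)) = 1.077072; d = 1/u = 0.928443
p = (exp((r-q)*dt) - d) / (u - d) = 0.489862
Discount per step: exp(-r*dt) = 0.996755
Stock lattice S(k, i) with i counting down-moves:
  k=0: S(0,0) = 54.0900
  k=1: S(1,0) = 58.2588; S(1,1) = 50.2195
  k=2: S(2,0) = 62.7489; S(2,1) = 54.0900; S(2,2) = 46.6259
  k=3: S(3,0) = 67.5851; S(3,1) = 58.2588; S(3,2) = 50.2195; S(3,3) = 43.2895
  k=4: S(4,0) = 72.7940; S(4,1) = 62.7489; S(4,2) = 54.0900; S(4,3) = 46.6259; S(4,4) = 40.1919
Terminal payoffs V(N, i) = max(K - S_T, 0):
  V(4,0) = 0.000000; V(4,1) = 0.000000; V(4,2) = 3.530000; V(4,3) = 10.994066; V(4,4) = 17.428140
Backward induction: V(k, i) = exp(-r*dt) * [p * V(k+1, i) + (1-p) * V(k+1, i+1)]; then take max(V_cont, immediate exercise) for American.
  V(3,0) = exp(-r*dt) * [p*0.000000 + (1-p)*0.000000] = 0.000000; exercise = 0.000000; V(3,0) = max -> 0.000000
  V(3,1) = exp(-r*dt) * [p*0.000000 + (1-p)*3.530000] = 1.794943; exercise = 0.000000; V(3,1) = max -> 1.794943
  V(3,2) = exp(-r*dt) * [p*3.530000 + (1-p)*10.994066] = 7.313892; exercise = 7.400514; V(3,2) = max -> 7.400514
  V(3,3) = exp(-r*dt) * [p*10.994066 + (1-p)*17.428140] = 14.230006; exercise = 14.330475; V(3,3) = max -> 14.330475
  V(2,0) = exp(-r*dt) * [p*0.000000 + (1-p)*1.794943] = 0.912697; exercise = 0.000000; V(2,0) = max -> 0.912697
  V(2,1) = exp(-r*dt) * [p*1.794943 + (1-p)*7.400514] = 4.639452; exercise = 3.530000; V(2,1) = max -> 4.639452
  V(2,2) = exp(-r*dt) * [p*7.400514 + (1-p)*14.330475] = 10.900264; exercise = 10.994066; V(2,2) = max -> 10.994066
  V(1,0) = exp(-r*dt) * [p*0.912697 + (1-p)*4.639452] = 2.804725; exercise = 0.000000; V(1,0) = max -> 2.804725
  V(1,1) = exp(-r*dt) * [p*4.639452 + (1-p)*10.994066] = 7.855607; exercise = 7.400514; V(1,1) = max -> 7.855607
  V(0,0) = exp(-r*dt) * [p*2.804725 + (1-p)*7.855607] = 5.363909; exercise = 3.530000; V(0,0) = max -> 5.363909


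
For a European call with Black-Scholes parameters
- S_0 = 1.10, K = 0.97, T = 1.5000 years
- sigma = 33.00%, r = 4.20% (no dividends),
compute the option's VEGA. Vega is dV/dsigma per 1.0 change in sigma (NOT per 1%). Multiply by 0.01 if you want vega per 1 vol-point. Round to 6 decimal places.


d1 = 0.6691421744; d2 = 0.2649763668
phi(d1) = 0.3189202658; exp(-qT) = 1.0000000000; exp(-rT) = 0.9389434737
Vega = S * exp(-qT) * phi(d1) * sqrt(T) = 1.1000 * 1.0000000000 * 0.3189202658 * 1.2247448714 = 0.429656

Answer: Vega = 0.429656


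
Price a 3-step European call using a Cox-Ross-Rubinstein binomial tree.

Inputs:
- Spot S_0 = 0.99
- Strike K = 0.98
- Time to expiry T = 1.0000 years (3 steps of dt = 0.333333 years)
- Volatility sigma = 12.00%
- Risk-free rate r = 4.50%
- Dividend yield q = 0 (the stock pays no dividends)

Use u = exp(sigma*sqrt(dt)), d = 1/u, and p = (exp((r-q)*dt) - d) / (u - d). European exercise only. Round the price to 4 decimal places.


dt = T/N = 0.333333
u = exp(sigma*sqrt(dt)) = 1.071738; d = 1/u = 0.933063
p = (exp((r-q)*dt) - d) / (u - d) = 0.591668
Discount per step: exp(-r*dt) = 0.985112
Stock lattice S(k, i) with i counting down-moves:
  k=0: S(0,0) = 0.9900
  k=1: S(1,0) = 1.0610; S(1,1) = 0.9237
  k=2: S(2,0) = 1.1371; S(2,1) = 0.9900; S(2,2) = 0.8619
  k=3: S(3,0) = 1.2187; S(3,1) = 1.0610; S(3,2) = 0.9237; S(3,3) = 0.8042
Terminal payoffs V(N, i) = max(S_T - K, 0):
  V(3,0) = 0.238713; V(3,1) = 0.081021; V(3,2) = 0.000000; V(3,3) = 0.000000
Backward induction: V(k, i) = exp(-r*dt) * [p * V(k+1, i) + (1-p) * V(k+1, i+1)].
  V(2,0) = exp(-r*dt) * [p*0.238713 + (1-p)*0.081021] = 0.171727
  V(2,1) = exp(-r*dt) * [p*0.081021 + (1-p)*0.000000] = 0.047224
  V(2,2) = exp(-r*dt) * [p*0.000000 + (1-p)*0.000000] = 0.000000
  V(1,0) = exp(-r*dt) * [p*0.171727 + (1-p)*0.047224] = 0.119089
  V(1,1) = exp(-r*dt) * [p*0.047224 + (1-p)*0.000000] = 0.027525
  V(0,0) = exp(-r*dt) * [p*0.119089 + (1-p)*0.027525] = 0.080484

Answer: Price = V(0,0) = 0.0805


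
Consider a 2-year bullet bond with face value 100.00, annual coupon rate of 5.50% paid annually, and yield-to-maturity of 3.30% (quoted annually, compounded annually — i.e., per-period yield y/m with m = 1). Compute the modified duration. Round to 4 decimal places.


Coupon per period c = face * coupon_rate / m = 5.500000
Periods per year m = 1; per-period yield y/m = 0.033000
Number of cashflows N = 2
Cashflows (t years, CF_t, discount factor 1/(1+y/m)^(m*t), PV):
  t = 1.0000: CF_t = 5.500000, DF = 0.968054, PV = 5.324298
  t = 2.0000: CF_t = 105.500000, DF = 0.937129, PV = 98.867105
Price P = sum_t PV_t = 104.191403
First compute Macaulay numerator sum_t t * PV_t:
  t * PV_t at t = 1.0000: 5.324298
  t * PV_t at t = 2.0000: 197.734210
Macaulay duration D = 203.058508 / 104.191403 = 1.948899
Modified duration = D / (1 + y/m) = 1.948899 / (1 + 0.033000) = 1.886640

Answer: Modified duration = 1.8866


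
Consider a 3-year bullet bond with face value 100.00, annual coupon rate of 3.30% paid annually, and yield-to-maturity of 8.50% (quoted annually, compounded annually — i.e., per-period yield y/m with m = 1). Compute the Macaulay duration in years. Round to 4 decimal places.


Answer: Macaulay duration = 2.8975 years

Derivation:
Coupon per period c = face * coupon_rate / m = 3.300000
Periods per year m = 1; per-period yield y/m = 0.085000
Number of cashflows N = 3
Cashflows (t years, CF_t, discount factor 1/(1+y/m)^(m*t), PV):
  t = 1.0000: CF_t = 3.300000, DF = 0.921659, PV = 3.041475
  t = 2.0000: CF_t = 3.300000, DF = 0.849455, PV = 2.803202
  t = 3.0000: CF_t = 103.300000, DF = 0.782908, PV = 80.874407
Price P = sum_t PV_t = 86.719084
Macaulay numerator sum_t t * PV_t:
  t * PV_t at t = 1.0000: 3.041475
  t * PV_t at t = 2.0000: 5.606405
  t * PV_t at t = 3.0000: 242.623220
Macaulay duration D = (sum_t t * PV_t) / P = 251.271099 / 86.719084 = 2.897529


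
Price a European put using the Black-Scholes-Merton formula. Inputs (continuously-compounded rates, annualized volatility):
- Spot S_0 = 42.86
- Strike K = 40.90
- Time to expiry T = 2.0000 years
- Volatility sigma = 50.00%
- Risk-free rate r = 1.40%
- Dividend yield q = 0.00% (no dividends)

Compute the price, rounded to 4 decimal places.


d1 = (ln(S/K) + (r - q + 0.5*sigma^2) * T) / (sigma * sqrt(T)) = 0.45934919
d2 = d1 - sigma * sqrt(T) = -0.24775759
exp(-rT) = 0.97238837; exp(-qT) = 1.00000000
P = K * exp(-rT) * N(-d2) - S_0 * exp(-qT) * N(-d1)
N(-d1) = 0.32299171; N(-d2) = 0.59783902
P = 40.9000 * 0.97238837 * 0.59783902 - 42.8600 * 1.00000000 * 0.32299171 = 9.9330

Answer: Price = 9.9330


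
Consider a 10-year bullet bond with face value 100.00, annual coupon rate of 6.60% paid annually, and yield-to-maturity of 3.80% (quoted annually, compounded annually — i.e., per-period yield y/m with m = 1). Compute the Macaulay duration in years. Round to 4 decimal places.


Coupon per period c = face * coupon_rate / m = 6.600000
Periods per year m = 1; per-period yield y/m = 0.038000
Number of cashflows N = 10
Cashflows (t years, CF_t, discount factor 1/(1+y/m)^(m*t), PV):
  t = 1.0000: CF_t = 6.600000, DF = 0.963391, PV = 6.358382
  t = 2.0000: CF_t = 6.600000, DF = 0.928122, PV = 6.125608
  t = 3.0000: CF_t = 6.600000, DF = 0.894145, PV = 5.901357
  t = 4.0000: CF_t = 6.600000, DF = 0.861411, PV = 5.685315
  t = 5.0000: CF_t = 6.600000, DF = 0.829876, PV = 5.477182
  t = 6.0000: CF_t = 6.600000, DF = 0.799495, PV = 5.276669
  t = 7.0000: CF_t = 6.600000, DF = 0.770227, PV = 5.083496
  t = 8.0000: CF_t = 6.600000, DF = 0.742030, PV = 4.897395
  t = 9.0000: CF_t = 6.600000, DF = 0.714865, PV = 4.718107
  t = 10.0000: CF_t = 106.600000, DF = 0.688694, PV = 73.414808
Price P = sum_t PV_t = 122.938318
Macaulay numerator sum_t t * PV_t:
  t * PV_t at t = 1.0000: 6.358382
  t * PV_t at t = 2.0000: 12.251217
  t * PV_t at t = 3.0000: 17.704070
  t * PV_t at t = 4.0000: 22.741259
  t * PV_t at t = 5.0000: 27.385910
  t * PV_t at t = 6.0000: 31.660011
  t * PV_t at t = 7.0000: 35.584470
  t * PV_t at t = 8.0000: 39.179158
  t * PV_t at t = 9.0000: 42.462960
  t * PV_t at t = 10.0000: 734.148084
Macaulay duration D = (sum_t t * PV_t) / P = 969.475520 / 122.938318 = 7.885869

Answer: Macaulay duration = 7.8859 years


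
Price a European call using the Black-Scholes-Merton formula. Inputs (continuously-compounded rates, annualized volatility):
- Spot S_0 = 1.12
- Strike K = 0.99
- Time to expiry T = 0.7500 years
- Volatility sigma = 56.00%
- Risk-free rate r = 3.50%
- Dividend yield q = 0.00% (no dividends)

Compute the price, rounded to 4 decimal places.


Answer: Price = 0.2867

Derivation:
d1 = (ln(S/K) + (r - q + 0.5*sigma^2) * T) / (sigma * sqrt(T)) = 0.55101695
d2 = d1 - sigma * sqrt(T) = 0.06604273
exp(-rT) = 0.97409154; exp(-qT) = 1.00000000
C = S_0 * exp(-qT) * N(d1) - K * exp(-rT) * N(d2)
N(d1) = 0.70918897; N(d2) = 0.52632810
C = 1.1200 * 1.00000000 * 0.70918897 - 0.9900 * 0.97409154 * 0.52632810 = 0.2867


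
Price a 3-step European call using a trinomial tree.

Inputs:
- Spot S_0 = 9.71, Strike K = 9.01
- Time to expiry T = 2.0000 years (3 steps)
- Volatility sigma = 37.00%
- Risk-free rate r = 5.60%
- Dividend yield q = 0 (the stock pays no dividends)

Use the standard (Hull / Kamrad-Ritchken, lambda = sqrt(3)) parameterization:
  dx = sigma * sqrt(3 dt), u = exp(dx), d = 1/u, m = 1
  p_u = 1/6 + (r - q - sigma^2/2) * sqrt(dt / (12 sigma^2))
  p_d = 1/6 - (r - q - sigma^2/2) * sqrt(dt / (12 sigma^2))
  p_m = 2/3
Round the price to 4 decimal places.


Answer: Price = V(0,0) = 2.7120

Derivation:
dt = T/N = 0.666667; dx = sigma*sqrt(3*dt) = 0.523259
u = exp(dx) = 1.687518; d = 1/u = 0.592586
p_u = 0.158736, p_m = 0.666667, p_d = 0.174598
Discount per step: exp(-r*dt) = 0.963355
Stock lattice S(k, j) with j the centered position index:
  k=0: S(0,+0) = 9.7100
  k=1: S(1,-1) = 5.7540; S(1,+0) = 9.7100; S(1,+1) = 16.3858
  k=2: S(2,-2) = 3.4097; S(2,-1) = 5.7540; S(2,+0) = 9.7100; S(2,+1) = 16.3858; S(2,+2) = 27.6513
  k=3: S(3,-3) = 2.0206; S(3,-2) = 3.4097; S(3,-1) = 5.7540; S(3,+0) = 9.7100; S(3,+1) = 16.3858; S(3,+2) = 27.6513; S(3,+3) = 46.6621
Terminal payoffs V(N, j) = max(S_T - K, 0):
  V(3,-3) = 0.000000; V(3,-2) = 0.000000; V(3,-1) = 0.000000; V(3,+0) = 0.700000; V(3,+1) = 7.375803; V(3,+2) = 18.641344; V(3,+3) = 37.652150
Backward induction: V(k, j) = exp(-r*dt) * [p_u * V(k+1, j+1) + p_m * V(k+1, j) + p_d * V(k+1, j-1)]
  V(2,-2) = exp(-r*dt) * [p_u*0.000000 + p_m*0.000000 + p_d*0.000000] = 0.000000
  V(2,-1) = exp(-r*dt) * [p_u*0.700000 + p_m*0.000000 + p_d*0.000000] = 0.107043
  V(2,+0) = exp(-r*dt) * [p_u*7.375803 + p_m*0.700000 + p_d*0.000000] = 1.577464
  V(2,+1) = exp(-r*dt) * [p_u*18.641344 + p_m*7.375803 + p_d*0.700000] = 7.705361
  V(2,+2) = exp(-r*dt) * [p_u*37.652150 + p_m*18.641344 + p_d*7.375803] = 18.970480
  V(1,-1) = exp(-r*dt) * [p_u*1.577464 + p_m*0.107043 + p_d*0.000000] = 0.309971
  V(1,+0) = exp(-r*dt) * [p_u*7.705361 + p_m*1.577464 + p_d*0.107043] = 2.209404
  V(1,+1) = exp(-r*dt) * [p_u*18.970480 + p_m*7.705361 + p_d*1.577464] = 8.114936
  V(0,+0) = exp(-r*dt) * [p_u*8.114936 + p_m*2.209404 + p_d*0.309971] = 2.712023


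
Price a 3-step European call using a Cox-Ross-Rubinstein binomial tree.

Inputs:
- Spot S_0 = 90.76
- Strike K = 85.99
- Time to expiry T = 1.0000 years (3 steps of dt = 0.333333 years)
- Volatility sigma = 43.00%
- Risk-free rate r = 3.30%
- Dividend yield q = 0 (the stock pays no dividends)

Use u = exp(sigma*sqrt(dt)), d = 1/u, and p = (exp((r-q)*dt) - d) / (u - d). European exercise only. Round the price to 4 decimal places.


dt = T/N = 0.333333
u = exp(sigma*sqrt(dt)) = 1.281794; d = 1/u = 0.780157
p = (exp((r-q)*dt) - d) / (u - d) = 0.460301
Discount per step: exp(-r*dt) = 0.989060
Stock lattice S(k, i) with i counting down-moves:
  k=0: S(0,0) = 90.7600
  k=1: S(1,0) = 116.3356; S(1,1) = 70.8070
  k=2: S(2,0) = 149.1183; S(2,1) = 90.7600; S(2,2) = 55.2406
  k=3: S(3,0) = 191.1389; S(3,1) = 116.3356; S(3,2) = 70.8070; S(3,3) = 43.0963
Terminal payoffs V(N, i) = max(S_T - K, 0):
  V(3,0) = 105.148923; V(3,1) = 30.345618; V(3,2) = 0.000000; V(3,3) = 0.000000
Backward induction: V(k, i) = exp(-r*dt) * [p * V(k+1, i) + (1-p) * V(k+1, i+1)].
  V(2,0) = exp(-r*dt) * [p*105.148923 + (1-p)*30.345618] = 64.068998
  V(2,1) = exp(-r*dt) * [p*30.345618 + (1-p)*0.000000] = 13.815308
  V(2,2) = exp(-r*dt) * [p*0.000000 + (1-p)*0.000000] = 0.000000
  V(1,0) = exp(-r*dt) * [p*64.068998 + (1-p)*13.815308] = 36.542936
  V(1,1) = exp(-r*dt) * [p*13.815308 + (1-p)*0.000000] = 6.289631
  V(0,0) = exp(-r*dt) * [p*36.542936 + (1-p)*6.289631] = 19.994106

Answer: Price = V(0,0) = 19.9941


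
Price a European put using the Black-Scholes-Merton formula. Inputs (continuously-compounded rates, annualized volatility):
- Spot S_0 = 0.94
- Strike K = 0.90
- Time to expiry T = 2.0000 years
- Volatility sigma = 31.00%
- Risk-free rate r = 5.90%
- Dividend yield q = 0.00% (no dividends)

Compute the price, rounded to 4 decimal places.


Answer: Price = 0.0908

Derivation:
d1 = (ln(S/K) + (r - q + 0.5*sigma^2) * T) / (sigma * sqrt(T)) = 0.58754897
d2 = d1 - sigma * sqrt(T) = 0.14914276
exp(-rT) = 0.88869605; exp(-qT) = 1.00000000
P = K * exp(-rT) * N(-d2) - S_0 * exp(-qT) * N(-d1)
N(-d1) = 0.27841754; N(-d2) = 0.44072049
P = 0.9000 * 0.88869605 * 0.44072049 - 0.9400 * 1.00000000 * 0.27841754 = 0.0908


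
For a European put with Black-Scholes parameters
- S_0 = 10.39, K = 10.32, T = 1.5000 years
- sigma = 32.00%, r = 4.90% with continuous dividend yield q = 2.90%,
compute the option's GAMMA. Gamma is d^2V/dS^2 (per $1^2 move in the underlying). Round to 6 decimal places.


d1 = 0.2897543391; d2 = -0.1021640197
phi(d1) = 0.3825418111; exp(-qT) = 0.9574325541; exp(-rT) = 0.9291361458
Gamma = exp(-qT) * phi(d1) / (S * sigma * sqrt(T)) = 0.9574325541 * 0.3825418111 / (10.3900 * 0.3200 * 1.2247448714) = 0.089945

Answer: Gamma = 0.089945


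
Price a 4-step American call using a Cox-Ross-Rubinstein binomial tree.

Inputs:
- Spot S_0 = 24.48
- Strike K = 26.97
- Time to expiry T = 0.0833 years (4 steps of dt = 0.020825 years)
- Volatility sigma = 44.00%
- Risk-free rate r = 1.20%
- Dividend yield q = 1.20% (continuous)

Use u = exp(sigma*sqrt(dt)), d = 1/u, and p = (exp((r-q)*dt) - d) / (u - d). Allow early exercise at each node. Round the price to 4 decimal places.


Answer: Price = V(0,0) = 0.4448

Derivation:
dt = T/N = 0.020825
u = exp(sigma*sqrt(dt)) = 1.065555; d = 1/u = 0.938478
p = (exp((r-q)*dt) - d) / (u - d) = 0.484131
Discount per step: exp(-r*dt) = 0.999750
Stock lattice S(k, i) with i counting down-moves:
  k=0: S(0,0) = 24.4800
  k=1: S(1,0) = 26.0848; S(1,1) = 22.9739
  k=2: S(2,0) = 27.7948; S(2,1) = 24.4800; S(2,2) = 21.5605
  k=3: S(3,0) = 29.6169; S(3,1) = 26.0848; S(3,2) = 22.9739; S(3,3) = 20.2341
  k=4: S(4,0) = 31.5584; S(4,1) = 27.7948; S(4,2) = 24.4800; S(4,3) = 21.5605; S(4,4) = 18.9893
Terminal payoffs V(N, i) = max(S_T - K, 0):
  V(4,0) = 4.588399; V(4,1) = 0.824777; V(4,2) = 0.000000; V(4,3) = 0.000000; V(4,4) = 0.000000
Backward induction: V(k, i) = exp(-r*dt) * [p * V(k+1, i) + (1-p) * V(k+1, i+1)]; then take max(V_cont, immediate exercise) for American.
  V(3,0) = exp(-r*dt) * [p*4.588399 + (1-p)*0.824777] = 2.646203; exercise = 2.646864; V(3,0) = max -> 2.646864
  V(3,1) = exp(-r*dt) * [p*0.824777 + (1-p)*0.000000] = 0.399200; exercise = 0.000000; V(3,1) = max -> 0.399200
  V(3,2) = exp(-r*dt) * [p*0.000000 + (1-p)*0.000000] = 0.000000; exercise = 0.000000; V(3,2) = max -> 0.000000
  V(3,3) = exp(-r*dt) * [p*0.000000 + (1-p)*0.000000] = 0.000000; exercise = 0.000000; V(3,3) = max -> 0.000000
  V(2,0) = exp(-r*dt) * [p*2.646864 + (1-p)*0.399200] = 1.486993; exercise = 0.824777; V(2,0) = max -> 1.486993
  V(2,1) = exp(-r*dt) * [p*0.399200 + (1-p)*0.000000] = 0.193217; exercise = 0.000000; V(2,1) = max -> 0.193217
  V(2,2) = exp(-r*dt) * [p*0.000000 + (1-p)*0.000000] = 0.000000; exercise = 0.000000; V(2,2) = max -> 0.000000
  V(1,0) = exp(-r*dt) * [p*1.486993 + (1-p)*0.193217] = 0.819370; exercise = 0.000000; V(1,0) = max -> 0.819370
  V(1,1) = exp(-r*dt) * [p*0.193217 + (1-p)*0.000000] = 0.093519; exercise = 0.000000; V(1,1) = max -> 0.093519
  V(0,0) = exp(-r*dt) * [p*0.819370 + (1-p)*0.093519] = 0.444815; exercise = 0.000000; V(0,0) = max -> 0.444815


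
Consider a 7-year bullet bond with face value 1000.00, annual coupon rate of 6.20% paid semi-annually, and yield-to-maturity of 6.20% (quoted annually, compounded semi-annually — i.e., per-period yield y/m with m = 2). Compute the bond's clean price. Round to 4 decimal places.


Coupon per period c = face * coupon_rate / m = 31.000000
Periods per year m = 2; per-period yield y/m = 0.031000
Number of cashflows N = 14
Cashflows (t years, CF_t, discount factor 1/(1+y/m)^(m*t), PV):
  t = 0.5000: CF_t = 31.000000, DF = 0.969932, PV = 30.067895
  t = 1.0000: CF_t = 31.000000, DF = 0.940768, PV = 29.163817
  t = 1.5000: CF_t = 31.000000, DF = 0.912481, PV = 28.286922
  t = 2.0000: CF_t = 31.000000, DF = 0.885045, PV = 27.436394
  t = 2.5000: CF_t = 31.000000, DF = 0.858434, PV = 26.611439
  t = 3.0000: CF_t = 31.000000, DF = 0.832622, PV = 25.811290
  t = 3.5000: CF_t = 31.000000, DF = 0.807587, PV = 25.035198
  t = 4.0000: CF_t = 31.000000, DF = 0.783305, PV = 24.282443
  t = 4.5000: CF_t = 31.000000, DF = 0.759752, PV = 23.552321
  t = 5.0000: CF_t = 31.000000, DF = 0.736908, PV = 22.844152
  t = 5.5000: CF_t = 31.000000, DF = 0.714751, PV = 22.157276
  t = 6.0000: CF_t = 31.000000, DF = 0.693260, PV = 21.491054
  t = 6.5000: CF_t = 31.000000, DF = 0.672415, PV = 20.844863
  t = 7.0000: CF_t = 1031.000000, DF = 0.652197, PV = 672.414936
Price P = sum_t PV_t = 1000.000000

Answer: Price = 1000.0000


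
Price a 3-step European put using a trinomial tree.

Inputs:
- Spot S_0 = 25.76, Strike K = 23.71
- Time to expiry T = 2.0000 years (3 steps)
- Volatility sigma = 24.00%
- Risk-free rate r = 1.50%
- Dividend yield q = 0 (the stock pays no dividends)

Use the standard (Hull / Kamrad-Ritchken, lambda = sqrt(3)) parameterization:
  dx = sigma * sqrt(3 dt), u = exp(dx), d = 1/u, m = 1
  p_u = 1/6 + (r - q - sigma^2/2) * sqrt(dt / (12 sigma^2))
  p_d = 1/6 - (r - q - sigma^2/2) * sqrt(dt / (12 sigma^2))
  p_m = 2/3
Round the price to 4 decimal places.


Answer: Price = V(0,0) = 2.0813

Derivation:
dt = T/N = 0.666667; dx = sigma*sqrt(3*dt) = 0.339411
u = exp(dx) = 1.404121; d = 1/u = 0.712189
p_u = 0.153114, p_m = 0.666667, p_d = 0.180220
Discount per step: exp(-r*dt) = 0.990050
Stock lattice S(k, j) with j the centered position index:
  k=0: S(0,+0) = 25.7600
  k=1: S(1,-1) = 18.3460; S(1,+0) = 25.7600; S(1,+1) = 36.1701
  k=2: S(2,-2) = 13.0658; S(2,-1) = 18.3460; S(2,+0) = 25.7600; S(2,+1) = 36.1701; S(2,+2) = 50.7873
  k=3: S(3,-3) = 9.3053; S(3,-2) = 13.0658; S(3,-1) = 18.3460; S(3,+0) = 25.7600; S(3,+1) = 36.1701; S(3,+2) = 50.7873; S(3,+3) = 71.3114
Terminal payoffs V(N, j) = max(K - S_T, 0):
  V(3,-3) = 14.404653; V(3,-2) = 10.644170; V(3,-1) = 5.363999; V(3,+0) = 0.000000; V(3,+1) = 0.000000; V(3,+2) = 0.000000; V(3,+3) = 0.000000
Backward induction: V(k, j) = exp(-r*dt) * [p_u * V(k+1, j+1) + p_m * V(k+1, j) + p_d * V(k+1, j-1)]
  V(2,-2) = exp(-r*dt) * [p_u*5.363999 + p_m*10.644170 + p_d*14.404653] = 10.408806
  V(2,-1) = exp(-r*dt) * [p_u*0.000000 + p_m*5.363999 + p_d*10.644170] = 5.439618
  V(2,+0) = exp(-r*dt) * [p_u*0.000000 + p_m*0.000000 + p_d*5.363999] = 0.957079
  V(2,+1) = exp(-r*dt) * [p_u*0.000000 + p_m*0.000000 + p_d*0.000000] = 0.000000
  V(2,+2) = exp(-r*dt) * [p_u*0.000000 + p_m*0.000000 + p_d*0.000000] = 0.000000
  V(1,-1) = exp(-r*dt) * [p_u*0.957079 + p_m*5.439618 + p_d*10.408806] = 5.592617
  V(1,+0) = exp(-r*dt) * [p_u*0.000000 + p_m*0.957079 + p_d*5.439618] = 1.602275
  V(1,+1) = exp(-r*dt) * [p_u*0.000000 + p_m*0.000000 + p_d*0.957079] = 0.170768
  V(0,+0) = exp(-r*dt) * [p_u*0.170768 + p_m*1.602275 + p_d*5.592617] = 2.081311


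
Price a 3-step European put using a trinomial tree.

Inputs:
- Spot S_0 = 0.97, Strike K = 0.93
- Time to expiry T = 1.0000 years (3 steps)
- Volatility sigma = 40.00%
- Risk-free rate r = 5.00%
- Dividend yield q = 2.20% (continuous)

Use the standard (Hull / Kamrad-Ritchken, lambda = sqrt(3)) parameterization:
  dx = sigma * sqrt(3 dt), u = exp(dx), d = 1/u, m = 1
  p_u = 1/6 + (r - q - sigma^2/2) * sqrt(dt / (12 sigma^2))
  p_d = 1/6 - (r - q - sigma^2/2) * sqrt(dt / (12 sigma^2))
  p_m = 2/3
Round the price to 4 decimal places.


Answer: Price = V(0,0) = 0.1083

Derivation:
dt = T/N = 0.333333; dx = sigma*sqrt(3*dt) = 0.400000
u = exp(dx) = 1.491825; d = 1/u = 0.670320
p_u = 0.145000, p_m = 0.666667, p_d = 0.188333
Discount per step: exp(-r*dt) = 0.983471
Stock lattice S(k, j) with j the centered position index:
  k=0: S(0,+0) = 0.9700
  k=1: S(1,-1) = 0.6502; S(1,+0) = 0.9700; S(1,+1) = 1.4471
  k=2: S(2,-2) = 0.4358; S(2,-1) = 0.6502; S(2,+0) = 0.9700; S(2,+1) = 1.4471; S(2,+2) = 2.1588
  k=3: S(3,-3) = 0.2922; S(3,-2) = 0.4358; S(3,-1) = 0.6502; S(3,+0) = 0.9700; S(3,+1) = 1.4471; S(3,+2) = 2.1588; S(3,+3) = 3.2205
Terminal payoffs V(N, j) = max(K - S_T, 0):
  V(3,-3) = 0.637842; V(3,-2) = 0.494151; V(3,-1) = 0.279790; V(3,+0) = 0.000000; V(3,+1) = 0.000000; V(3,+2) = 0.000000; V(3,+3) = 0.000000
Backward induction: V(k, j) = exp(-r*dt) * [p_u * V(k+1, j+1) + p_m * V(k+1, j) + p_d * V(k+1, j-1)]
  V(2,-2) = exp(-r*dt) * [p_u*0.279790 + p_m*0.494151 + p_d*0.637842] = 0.482029
  V(2,-1) = exp(-r*dt) * [p_u*0.000000 + p_m*0.279790 + p_d*0.494151] = 0.274970
  V(2,+0) = exp(-r*dt) * [p_u*0.000000 + p_m*0.000000 + p_d*0.279790] = 0.051823
  V(2,+1) = exp(-r*dt) * [p_u*0.000000 + p_m*0.000000 + p_d*0.000000] = 0.000000
  V(2,+2) = exp(-r*dt) * [p_u*0.000000 + p_m*0.000000 + p_d*0.000000] = 0.000000
  V(1,-1) = exp(-r*dt) * [p_u*0.051823 + p_m*0.274970 + p_d*0.482029] = 0.276955
  V(1,+0) = exp(-r*dt) * [p_u*0.000000 + p_m*0.051823 + p_d*0.274970] = 0.084908
  V(1,+1) = exp(-r*dt) * [p_u*0.000000 + p_m*0.000000 + p_d*0.051823] = 0.009599
  V(0,+0) = exp(-r*dt) * [p_u*0.009599 + p_m*0.084908 + p_d*0.276955] = 0.108336


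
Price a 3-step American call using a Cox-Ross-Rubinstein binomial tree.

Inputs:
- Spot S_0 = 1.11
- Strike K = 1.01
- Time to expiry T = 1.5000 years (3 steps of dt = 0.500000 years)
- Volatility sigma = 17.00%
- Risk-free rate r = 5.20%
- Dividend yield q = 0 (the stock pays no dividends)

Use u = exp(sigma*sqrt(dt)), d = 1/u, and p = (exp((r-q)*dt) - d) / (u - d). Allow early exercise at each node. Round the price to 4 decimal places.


dt = T/N = 0.500000
u = exp(sigma*sqrt(dt)) = 1.127732; d = 1/u = 0.886736
p = (exp((r-q)*dt) - d) / (u - d) = 0.579285
Discount per step: exp(-r*dt) = 0.974335
Stock lattice S(k, i) with i counting down-moves:
  k=0: S(0,0) = 1.1100
  k=1: S(1,0) = 1.2518; S(1,1) = 0.9843
  k=2: S(2,0) = 1.4117; S(2,1) = 1.1100; S(2,2) = 0.8728
  k=3: S(3,0) = 1.5920; S(3,1) = 1.2518; S(3,2) = 0.9843; S(3,3) = 0.7739
Terminal payoffs V(N, i) = max(S_T - K, 0):
  V(3,0) = 0.581989; V(3,1) = 0.241782; V(3,2) = 0.000000; V(3,3) = 0.000000
Backward induction: V(k, i) = exp(-r*dt) * [p * V(k+1, i) + (1-p) * V(k+1, i+1)]; then take max(V_cont, immediate exercise) for American.
  V(2,0) = exp(-r*dt) * [p*0.581989 + (1-p)*0.241782] = 0.427596; exercise = 0.401674; V(2,0) = max -> 0.427596
  V(2,1) = exp(-r*dt) * [p*0.241782 + (1-p)*0.000000] = 0.136466; exercise = 0.100000; V(2,1) = max -> 0.136466
  V(2,2) = exp(-r*dt) * [p*0.000000 + (1-p)*0.000000] = 0.000000; exercise = 0.000000; V(2,2) = max -> 0.000000
  V(1,0) = exp(-r*dt) * [p*0.427596 + (1-p)*0.136466] = 0.297282; exercise = 0.241782; V(1,0) = max -> 0.297282
  V(1,1) = exp(-r*dt) * [p*0.136466 + (1-p)*0.000000] = 0.077024; exercise = 0.000000; V(1,1) = max -> 0.077024
  V(0,0) = exp(-r*dt) * [p*0.297282 + (1-p)*0.077024] = 0.199365; exercise = 0.100000; V(0,0) = max -> 0.199365

Answer: Price = V(0,0) = 0.1994


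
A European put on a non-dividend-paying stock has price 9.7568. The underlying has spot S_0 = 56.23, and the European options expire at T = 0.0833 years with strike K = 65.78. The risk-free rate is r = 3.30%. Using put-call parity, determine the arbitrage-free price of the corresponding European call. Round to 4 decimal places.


Put-call parity: C - P = S_0 * exp(-qT) - K * exp(-rT).
S_0 * exp(-qT) = 56.2300 * 1.00000000 = 56.23000000
K * exp(-rT) = 65.7800 * 0.99725487 = 65.59942566
C = P + S*exp(-qT) - K*exp(-rT)
C = 9.7568 + 56.23000000 - 65.59942566 = 0.3874

Answer: Call price = 0.3874


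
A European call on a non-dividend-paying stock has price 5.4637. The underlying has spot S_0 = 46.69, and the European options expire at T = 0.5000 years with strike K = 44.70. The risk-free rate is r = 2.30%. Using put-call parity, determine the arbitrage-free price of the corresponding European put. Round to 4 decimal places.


Answer: Put price = 2.9626

Derivation:
Put-call parity: C - P = S_0 * exp(-qT) - K * exp(-rT).
S_0 * exp(-qT) = 46.6900 * 1.00000000 = 46.69000000
K * exp(-rT) = 44.7000 * 0.98856587 = 44.18889449
P = C - S*exp(-qT) + K*exp(-rT)
P = 5.4637 - 46.69000000 + 44.18889449 = 2.9626


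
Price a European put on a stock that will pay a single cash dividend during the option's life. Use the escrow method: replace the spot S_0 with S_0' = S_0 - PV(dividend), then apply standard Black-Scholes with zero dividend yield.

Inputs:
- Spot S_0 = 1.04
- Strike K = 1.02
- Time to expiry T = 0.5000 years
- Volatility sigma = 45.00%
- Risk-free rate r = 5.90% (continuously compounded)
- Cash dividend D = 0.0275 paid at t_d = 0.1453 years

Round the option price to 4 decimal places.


Answer: Price = 0.1157

Derivation:
PV(D) = D * exp(-r * t_d) = 0.0275 * 0.99146394 = 0.02726526
S_0' = S_0 - PV(D) = 1.0400 - 0.02726526 = 1.01273474
d1 = (ln(S_0'/K) + (r + sigma^2/2)*T) / (sigma*sqrt(T)) = 0.22934367
d2 = d1 - sigma*sqrt(T) = -0.08885438
exp(-rT) = 0.97093088
N(-d1) = 0.40930091; N(-d2) = 0.53540118
P = K * exp(-rT) * N(-d2) - S_0' * N(-d1) = 1.0200 * 0.97093088 * 0.53540118 - 1.01273474 * 0.40930091 = 0.1157


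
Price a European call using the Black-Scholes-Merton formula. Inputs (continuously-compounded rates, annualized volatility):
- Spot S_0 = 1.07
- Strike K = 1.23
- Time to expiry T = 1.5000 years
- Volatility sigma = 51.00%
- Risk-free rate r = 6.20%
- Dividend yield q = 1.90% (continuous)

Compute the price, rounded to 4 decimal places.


d1 = (ln(S/K) + (r - q + 0.5*sigma^2) * T) / (sigma * sqrt(T)) = 0.19246822
d2 = d1 - sigma * sqrt(T) = -0.43215166
exp(-rT) = 0.91119350; exp(-qT) = 0.97190229
C = S_0 * exp(-qT) * N(d1) - K * exp(-rT) * N(d2)
N(d1) = 0.57631227; N(d2) = 0.33281559
C = 1.0700 * 0.97190229 * 0.57631227 - 1.2300 * 0.91119350 * 0.33281559 = 0.2263

Answer: Price = 0.2263


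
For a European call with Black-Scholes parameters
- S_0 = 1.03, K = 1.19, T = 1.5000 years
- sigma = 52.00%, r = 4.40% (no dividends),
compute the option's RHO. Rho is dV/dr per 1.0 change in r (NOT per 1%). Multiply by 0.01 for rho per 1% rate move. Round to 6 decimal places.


Answer: Rho = 0.550451

Derivation:
d1 = 0.1953397335; d2 = -0.4415275996
phi(d1) = 0.3914030862; exp(-qT) = 1.0000000000; exp(-rT) = 0.9361308643
N(d2) = 0.3294155426
Rho = K*T*exp(-rT)*N(d2) = 1.1900 * 1.5000 * 0.9361308643 * 0.3294155426 = 0.550451


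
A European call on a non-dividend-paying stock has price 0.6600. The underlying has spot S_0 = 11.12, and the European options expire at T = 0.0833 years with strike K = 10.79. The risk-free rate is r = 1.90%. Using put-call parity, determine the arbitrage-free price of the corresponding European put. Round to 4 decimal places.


Put-call parity: C - P = S_0 * exp(-qT) - K * exp(-rT).
S_0 * exp(-qT) = 11.1200 * 1.00000000 = 11.12000000
K * exp(-rT) = 10.7900 * 0.99841855 = 10.77293617
P = C - S*exp(-qT) + K*exp(-rT)
P = 0.6600 - 11.12000000 + 10.77293617 = 0.3129

Answer: Put price = 0.3129


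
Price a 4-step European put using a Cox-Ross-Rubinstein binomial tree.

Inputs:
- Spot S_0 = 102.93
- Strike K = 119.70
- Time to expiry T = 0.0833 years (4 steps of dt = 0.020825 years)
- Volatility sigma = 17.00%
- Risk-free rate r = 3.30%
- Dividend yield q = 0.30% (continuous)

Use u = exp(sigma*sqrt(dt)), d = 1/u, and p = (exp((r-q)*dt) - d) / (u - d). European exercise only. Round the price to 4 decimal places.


dt = T/N = 0.020825
u = exp(sigma*sqrt(dt)) = 1.024836; d = 1/u = 0.975766
p = (exp((r-q)*dt) - d) / (u - d) = 0.506603
Discount per step: exp(-r*dt) = 0.999313
Stock lattice S(k, i) with i counting down-moves:
  k=0: S(0,0) = 102.9300
  k=1: S(1,0) = 105.4864; S(1,1) = 100.4356
  k=2: S(2,0) = 108.1062; S(2,1) = 102.9300; S(2,2) = 98.0016
  k=3: S(3,0) = 110.7911; S(3,1) = 105.4864; S(3,2) = 100.4356; S(3,3) = 95.6267
  k=4: S(4,0) = 113.5427; S(4,1) = 108.1062; S(4,2) = 102.9300; S(4,3) = 98.0016; S(4,4) = 93.3092
Terminal payoffs V(N, i) = max(K - S_T, 0):
  V(4,0) = 6.157291; V(4,1) = 11.593797; V(4,2) = 16.770000; V(4,3) = 21.698362; V(4,4) = 26.390751
Backward induction: V(k, i) = exp(-r*dt) * [p * V(k+1, i) + (1-p) * V(k+1, i+1)].
  V(3,0) = exp(-r*dt) * [p*6.157291 + (1-p)*11.593797] = 8.833574
  V(3,1) = exp(-r*dt) * [p*11.593797 + (1-p)*16.770000] = 14.138001
  V(3,2) = exp(-r*dt) * [p*16.770000 + (1-p)*21.698362] = 19.188448
  V(3,3) = exp(-r*dt) * [p*21.698362 + (1-p)*26.390751] = 23.997076
  V(2,0) = exp(-r*dt) * [p*8.833574 + (1-p)*14.138001] = 11.442896
  V(2,1) = exp(-r*dt) * [p*14.138001 + (1-p)*19.188448] = 16.618452
  V(2,2) = exp(-r*dt) * [p*19.188448 + (1-p)*23.997076] = 21.546198
  V(1,0) = exp(-r*dt) * [p*11.442896 + (1-p)*16.618452] = 13.986884
  V(1,1) = exp(-r*dt) * [p*16.618452 + (1-p)*21.546198] = 19.036700
  V(0,0) = exp(-r*dt) * [p*13.986884 + (1-p)*19.036700] = 16.467128

Answer: Price = V(0,0) = 16.4671


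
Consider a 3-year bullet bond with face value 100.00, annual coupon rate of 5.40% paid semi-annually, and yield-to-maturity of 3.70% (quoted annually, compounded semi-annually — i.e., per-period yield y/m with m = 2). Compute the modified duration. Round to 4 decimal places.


Answer: Modified duration = 2.7637

Derivation:
Coupon per period c = face * coupon_rate / m = 2.700000
Periods per year m = 2; per-period yield y/m = 0.018500
Number of cashflows N = 6
Cashflows (t years, CF_t, discount factor 1/(1+y/m)^(m*t), PV):
  t = 0.5000: CF_t = 2.700000, DF = 0.981836, PV = 2.650957
  t = 1.0000: CF_t = 2.700000, DF = 0.964002, PV = 2.602805
  t = 1.5000: CF_t = 2.700000, DF = 0.946492, PV = 2.555528
  t = 2.0000: CF_t = 2.700000, DF = 0.929300, PV = 2.509110
  t = 2.5000: CF_t = 2.700000, DF = 0.912420, PV = 2.463534
  t = 3.0000: CF_t = 102.700000, DF = 0.895847, PV = 92.003478
Price P = sum_t PV_t = 104.785412
First compute Macaulay numerator sum_t t * PV_t:
  t * PV_t at t = 0.5000: 1.325479
  t * PV_t at t = 1.0000: 2.602805
  t * PV_t at t = 1.5000: 3.833292
  t * PV_t at t = 2.0000: 5.018219
  t * PV_t at t = 2.5000: 6.158836
  t * PV_t at t = 3.0000: 276.010433
Macaulay duration D = 294.949064 / 104.785412 = 2.814791
Modified duration = D / (1 + y/m) = 2.814791 / (1 + 0.018500) = 2.763663


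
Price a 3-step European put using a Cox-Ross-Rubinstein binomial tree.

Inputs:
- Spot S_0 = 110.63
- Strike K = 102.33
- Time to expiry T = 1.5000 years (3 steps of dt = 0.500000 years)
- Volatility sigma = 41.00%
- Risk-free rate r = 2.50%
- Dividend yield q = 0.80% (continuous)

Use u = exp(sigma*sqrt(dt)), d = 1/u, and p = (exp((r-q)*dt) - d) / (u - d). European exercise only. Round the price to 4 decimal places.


dt = T/N = 0.500000
u = exp(sigma*sqrt(dt)) = 1.336312; d = 1/u = 0.748328
p = (exp((r-q)*dt) - d) / (u - d) = 0.442543
Discount per step: exp(-r*dt) = 0.987578
Stock lattice S(k, i) with i counting down-moves:
  k=0: S(0,0) = 110.6300
  k=1: S(1,0) = 147.8362; S(1,1) = 82.7875
  k=2: S(2,0) = 197.5554; S(2,1) = 110.6300; S(2,2) = 61.9522
  k=3: S(3,0) = 263.9957; S(3,1) = 147.8362; S(3,2) = 82.7875; S(3,3) = 46.3606
Terminal payoffs V(N, i) = max(K - S_T, 0):
  V(3,0) = 0.000000; V(3,1) = 0.000000; V(3,2) = 19.542464; V(3,3) = 55.969400
Backward induction: V(k, i) = exp(-r*dt) * [p * V(k+1, i) + (1-p) * V(k+1, i+1)].
  V(2,0) = exp(-r*dt) * [p*0.000000 + (1-p)*0.000000] = 0.000000
  V(2,1) = exp(-r*dt) * [p*0.000000 + (1-p)*19.542464] = 10.758759
  V(2,2) = exp(-r*dt) * [p*19.542464 + (1-p)*55.969400] = 39.353912
  V(1,0) = exp(-r*dt) * [p*0.000000 + (1-p)*10.758759] = 5.923046
  V(1,1) = exp(-r*dt) * [p*10.758759 + (1-p)*39.353912] = 26.367670
  V(0,0) = exp(-r*dt) * [p*5.923046 + (1-p)*26.367670] = 17.104896

Answer: Price = V(0,0) = 17.1049


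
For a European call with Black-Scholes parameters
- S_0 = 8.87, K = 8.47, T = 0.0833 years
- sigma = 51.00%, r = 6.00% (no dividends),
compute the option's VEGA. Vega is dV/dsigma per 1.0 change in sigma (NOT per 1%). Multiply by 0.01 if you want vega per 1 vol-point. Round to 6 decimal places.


Answer: Vega = 0.934675

Derivation:
d1 = 0.4210435615; d2 = 0.2738486907
phi(d1) = 0.3651024158; exp(-qT) = 1.0000000000; exp(-rT) = 0.9950144692
Vega = S * exp(-qT) * phi(d1) * sqrt(T) = 8.8700 * 1.0000000000 * 0.3651024158 * 0.2886173938 = 0.934675


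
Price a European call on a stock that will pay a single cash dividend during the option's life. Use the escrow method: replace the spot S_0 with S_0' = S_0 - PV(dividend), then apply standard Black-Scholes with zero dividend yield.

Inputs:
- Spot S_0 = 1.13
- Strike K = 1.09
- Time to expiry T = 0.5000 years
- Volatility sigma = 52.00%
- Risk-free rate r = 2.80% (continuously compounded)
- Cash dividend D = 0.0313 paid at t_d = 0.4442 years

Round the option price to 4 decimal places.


Answer: Price = 0.1710

Derivation:
PV(D) = D * exp(-r * t_d) = 0.0313 * 0.98763943 = 0.03091311
S_0' = S_0 - PV(D) = 1.1300 - 0.03091311 = 1.09908689
d1 = (ln(S_0'/K) + (r + sigma^2/2)*T) / (sigma*sqrt(T)) = 0.24450130
d2 = d1 - sigma*sqrt(T) = -0.12319422
exp(-rT) = 0.98609754
N(d1) = 0.59657870; N(d2) = 0.45097665
C = S_0' * N(d1) - K * exp(-rT) * N(d2) = 1.09908689 * 0.59657870 - 1.0900 * 0.98609754 * 0.45097665 = 0.1710


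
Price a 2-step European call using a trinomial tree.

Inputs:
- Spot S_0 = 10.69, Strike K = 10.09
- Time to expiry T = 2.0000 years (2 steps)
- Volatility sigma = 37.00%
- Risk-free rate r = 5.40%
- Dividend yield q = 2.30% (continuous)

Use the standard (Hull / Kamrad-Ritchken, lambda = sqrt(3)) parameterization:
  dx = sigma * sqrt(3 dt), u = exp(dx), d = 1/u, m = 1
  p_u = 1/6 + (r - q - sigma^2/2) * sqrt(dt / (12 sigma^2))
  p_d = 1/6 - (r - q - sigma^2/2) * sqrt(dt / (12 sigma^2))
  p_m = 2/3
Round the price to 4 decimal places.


Answer: Price = V(0,0) = 2.4284

Derivation:
dt = T/N = 1.000000; dx = sigma*sqrt(3*dt) = 0.640859
u = exp(dx) = 1.898110; d = 1/u = 0.526840
p_u = 0.137448, p_m = 0.666667, p_d = 0.195885
Discount per step: exp(-r*dt) = 0.947432
Stock lattice S(k, j) with j the centered position index:
  k=0: S(0,+0) = 10.6900
  k=1: S(1,-1) = 5.6319; S(1,+0) = 10.6900; S(1,+1) = 20.2908
  k=2: S(2,-2) = 2.9671; S(2,-1) = 5.6319; S(2,+0) = 10.6900; S(2,+1) = 20.2908; S(2,+2) = 38.5142
Terminal payoffs V(N, j) = max(S_T - K, 0):
  V(2,-2) = 0.000000; V(2,-1) = 0.000000; V(2,+0) = 0.600000; V(2,+1) = 10.200799; V(2,+2) = 28.424174
Backward induction: V(k, j) = exp(-r*dt) * [p_u * V(k+1, j+1) + p_m * V(k+1, j) + p_d * V(k+1, j-1)]
  V(1,-1) = exp(-r*dt) * [p_u*0.600000 + p_m*0.000000 + p_d*0.000000] = 0.078134
  V(1,+0) = exp(-r*dt) * [p_u*10.200799 + p_m*0.600000 + p_d*0.000000] = 1.707348
  V(1,+1) = exp(-r*dt) * [p_u*28.424174 + p_m*10.200799 + p_d*0.600000] = 10.255869
  V(0,+0) = exp(-r*dt) * [p_u*10.255869 + p_m*1.707348 + p_d*0.078134] = 2.428445


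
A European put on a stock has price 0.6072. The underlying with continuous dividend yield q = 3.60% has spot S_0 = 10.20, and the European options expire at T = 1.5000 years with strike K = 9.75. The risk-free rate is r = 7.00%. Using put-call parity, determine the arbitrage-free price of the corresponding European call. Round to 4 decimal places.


Answer: Call price = 1.4928

Derivation:
Put-call parity: C - P = S_0 * exp(-qT) - K * exp(-rT).
S_0 * exp(-qT) = 10.2000 * 0.94743211 = 9.66380749
K * exp(-rT) = 9.7500 * 0.90032452 = 8.77816410
C = P + S*exp(-qT) - K*exp(-rT)
C = 0.6072 + 9.66380749 - 8.77816410 = 1.4928


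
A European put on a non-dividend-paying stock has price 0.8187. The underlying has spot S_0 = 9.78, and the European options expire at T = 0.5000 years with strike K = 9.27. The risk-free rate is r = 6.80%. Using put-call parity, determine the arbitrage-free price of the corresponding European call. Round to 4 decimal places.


Answer: Call price = 1.6386

Derivation:
Put-call parity: C - P = S_0 * exp(-qT) - K * exp(-rT).
S_0 * exp(-qT) = 9.7800 * 1.00000000 = 9.78000000
K * exp(-rT) = 9.2700 * 0.96657150 = 8.96011785
C = P + S*exp(-qT) - K*exp(-rT)
C = 0.8187 + 9.78000000 - 8.96011785 = 1.6386


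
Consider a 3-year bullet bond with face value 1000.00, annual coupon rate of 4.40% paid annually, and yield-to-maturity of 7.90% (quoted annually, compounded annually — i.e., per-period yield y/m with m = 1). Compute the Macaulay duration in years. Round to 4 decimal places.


Answer: Macaulay duration = 2.8688 years

Derivation:
Coupon per period c = face * coupon_rate / m = 44.000000
Periods per year m = 1; per-period yield y/m = 0.079000
Number of cashflows N = 3
Cashflows (t years, CF_t, discount factor 1/(1+y/m)^(m*t), PV):
  t = 1.0000: CF_t = 44.000000, DF = 0.926784, PV = 40.778499
  t = 2.0000: CF_t = 44.000000, DF = 0.858929, PV = 37.792862
  t = 3.0000: CF_t = 1044.000000, DF = 0.796041, PV = 831.067243
Price P = sum_t PV_t = 909.638604
Macaulay numerator sum_t t * PV_t:
  t * PV_t at t = 1.0000: 40.778499
  t * PV_t at t = 2.0000: 75.585725
  t * PV_t at t = 3.0000: 2493.201729
Macaulay duration D = (sum_t t * PV_t) / P = 2609.565952 / 909.638604 = 2.868794


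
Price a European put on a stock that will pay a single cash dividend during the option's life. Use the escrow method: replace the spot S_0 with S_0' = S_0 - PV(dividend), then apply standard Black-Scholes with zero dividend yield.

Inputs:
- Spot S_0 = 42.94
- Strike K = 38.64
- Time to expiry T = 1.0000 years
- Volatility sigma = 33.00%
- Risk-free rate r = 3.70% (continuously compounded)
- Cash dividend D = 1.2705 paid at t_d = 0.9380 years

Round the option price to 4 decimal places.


PV(D) = D * exp(-r * t_d) = 1.2705 * 0.96588935 = 1.22716241
S_0' = S_0 - PV(D) = 42.9400 - 1.22716241 = 41.71283759
d1 = (ln(S_0'/K) + (r + sigma^2/2)*T) / (sigma*sqrt(T)) = 0.50900281
d2 = d1 - sigma*sqrt(T) = 0.17900281
exp(-rT) = 0.96367614
N(-d1) = 0.30537513; N(-d2) = 0.42896775
P = K * exp(-rT) * N(-d2) - S_0' * N(-d1) = 38.6400 * 0.96367614 * 0.42896775 - 41.71283759 * 0.30537513 = 3.2352

Answer: Price = 3.2352


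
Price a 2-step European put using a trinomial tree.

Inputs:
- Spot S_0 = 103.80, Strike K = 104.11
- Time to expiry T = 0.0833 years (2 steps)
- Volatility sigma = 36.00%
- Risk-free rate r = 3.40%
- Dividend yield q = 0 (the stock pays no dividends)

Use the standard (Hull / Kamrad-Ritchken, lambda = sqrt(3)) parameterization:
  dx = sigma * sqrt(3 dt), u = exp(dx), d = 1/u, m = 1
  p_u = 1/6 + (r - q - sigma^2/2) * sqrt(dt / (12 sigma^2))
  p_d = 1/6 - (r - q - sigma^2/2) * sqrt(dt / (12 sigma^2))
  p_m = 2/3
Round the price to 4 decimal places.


Answer: Price = V(0,0) = 3.7517

Derivation:
dt = T/N = 0.041650; dx = sigma*sqrt(3*dt) = 0.127254
u = exp(dx) = 1.135705; d = 1/u = 0.880510
p_u = 0.161626, p_m = 0.666667, p_d = 0.171707
Discount per step: exp(-r*dt) = 0.998585
Stock lattice S(k, j) with j the centered position index:
  k=0: S(0,+0) = 103.8000
  k=1: S(1,-1) = 91.3970; S(1,+0) = 103.8000; S(1,+1) = 117.8862
  k=2: S(2,-2) = 80.4760; S(2,-1) = 91.3970; S(2,+0) = 103.8000; S(2,+1) = 117.8862; S(2,+2) = 133.8840
Terminal payoffs V(N, j) = max(K - S_T, 0):
  V(2,-2) = 23.634045; V(2,-1) = 12.713041; V(2,+0) = 0.310000; V(2,+1) = 0.000000; V(2,+2) = 0.000000
Backward induction: V(k, j) = exp(-r*dt) * [p_u * V(k+1, j+1) + p_m * V(k+1, j) + p_d * V(k+1, j-1)]
  V(1,-1) = exp(-r*dt) * [p_u*0.310000 + p_m*12.713041 + p_d*23.634045] = 12.565790
  V(1,+0) = exp(-r*dt) * [p_u*0.000000 + p_m*0.310000 + p_d*12.713041] = 2.386204
  V(1,+1) = exp(-r*dt) * [p_u*0.000000 + p_m*0.000000 + p_d*0.310000] = 0.053154
  V(0,+0) = exp(-r*dt) * [p_u*0.053154 + p_m*2.386204 + p_d*12.565790] = 3.751712
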